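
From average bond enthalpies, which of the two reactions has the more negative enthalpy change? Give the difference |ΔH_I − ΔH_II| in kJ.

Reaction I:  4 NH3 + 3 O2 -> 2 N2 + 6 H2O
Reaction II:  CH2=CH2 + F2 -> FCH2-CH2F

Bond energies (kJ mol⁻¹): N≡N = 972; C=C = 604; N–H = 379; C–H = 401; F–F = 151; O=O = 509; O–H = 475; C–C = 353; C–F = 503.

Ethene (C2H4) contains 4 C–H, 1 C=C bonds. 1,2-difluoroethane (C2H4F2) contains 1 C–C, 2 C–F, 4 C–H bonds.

Reaction I:
  Bonds broken (reactants):
    N–H: 12 × 379 = 4548
    O=O: 3 × 509 = 1527
    Σ(broken) = 6075 kJ
  Bonds formed (products):
    N≡N: 2 × 972 = 1944
    O–H: 12 × 475 = 5700
    Σ(formed) = 7644 kJ
  ΔH_I = 6075 − 7644 = −1569 kJ
Reaction II:
  Bonds broken (reactants):
    C–H: 4 × 401 = 1604
    C=C: 1 × 604 = 604
    F–F: 1 × 151 = 151
    Σ(broken) = 2359 kJ
  Bonds formed (products):
    C–C: 1 × 353 = 353
    C–F: 2 × 503 = 1006
    C–H: 4 × 401 = 1604
    Σ(formed) = 2963 kJ
  ΔH_II = 2359 − 2963 = −604 kJ
ΔH_I − ΔH_II = −965 kJ, so reaction I has the more negative ΔH; |ΔH_I − ΔH_II| = 965 kJ.

Reaction I, by 965 kJ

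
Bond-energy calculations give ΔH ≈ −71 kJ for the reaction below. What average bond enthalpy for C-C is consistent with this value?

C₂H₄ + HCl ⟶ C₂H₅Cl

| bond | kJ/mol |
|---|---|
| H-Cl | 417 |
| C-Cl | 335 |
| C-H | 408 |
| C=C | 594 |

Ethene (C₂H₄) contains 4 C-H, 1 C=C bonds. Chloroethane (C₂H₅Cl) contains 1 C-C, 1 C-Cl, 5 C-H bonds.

Let D be the C-C bond energy.
Σ(broken) = 4×408 + 1×594 + 1×417 = 2643
Σ(formed) = 1×D + 1×335 + 5×408 = 2375 + D
ΔH = Σ(broken) − Σ(formed) = (2643) − (2375 + D) = +268 − D
Setting this equal to −71 kJ gives D = 339 kJ/mol.

D(C-C) ≈ 339 kJ/mol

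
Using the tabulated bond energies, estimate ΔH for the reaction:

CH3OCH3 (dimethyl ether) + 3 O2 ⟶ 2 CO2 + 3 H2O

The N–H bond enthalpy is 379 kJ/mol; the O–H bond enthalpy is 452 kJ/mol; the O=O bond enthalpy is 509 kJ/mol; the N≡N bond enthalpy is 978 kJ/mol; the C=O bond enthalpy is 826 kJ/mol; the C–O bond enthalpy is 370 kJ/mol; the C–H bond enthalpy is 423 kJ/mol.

Bonds broken (reactants):
  C–H: 6 × 423 = 2538
  C–O: 2 × 370 = 740
  O=O: 3 × 509 = 1527
  Σ(broken) = 4805 kJ
Bonds formed (products):
  C=O: 4 × 826 = 3304
  O–H: 6 × 452 = 2712
  Σ(formed) = 6016 kJ
ΔH = Σ(broken) − Σ(formed) = 4805 − 6016 = −1211 kJ

ΔH ≈ −1211 kJ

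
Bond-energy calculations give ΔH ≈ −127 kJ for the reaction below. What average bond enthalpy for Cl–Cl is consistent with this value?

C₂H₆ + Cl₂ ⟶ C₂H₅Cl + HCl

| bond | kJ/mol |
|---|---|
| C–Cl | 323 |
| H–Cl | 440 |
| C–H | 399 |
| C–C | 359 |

Let D be the Cl–Cl bond energy.
Σ(broken) = 1×359 + 6×399 + 1×D = 2753 + D
Σ(formed) = 1×359 + 1×323 + 5×399 + 1×440 = 3117
ΔH = Σ(broken) − Σ(formed) = (2753 + D) − (3117) = −364 + D
Setting this equal to −127 kJ gives D = 237 kJ/mol.

D(Cl–Cl) ≈ 237 kJ/mol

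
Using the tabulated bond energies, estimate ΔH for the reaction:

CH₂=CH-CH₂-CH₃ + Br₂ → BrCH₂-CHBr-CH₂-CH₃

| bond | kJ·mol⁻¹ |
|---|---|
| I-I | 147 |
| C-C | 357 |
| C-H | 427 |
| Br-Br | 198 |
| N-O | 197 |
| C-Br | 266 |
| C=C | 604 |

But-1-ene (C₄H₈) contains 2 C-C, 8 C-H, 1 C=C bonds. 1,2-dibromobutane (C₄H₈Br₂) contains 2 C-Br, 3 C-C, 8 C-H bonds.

ΔH ≈ −87 kJ

Bonds broken (reactants):
  Br-Br: 1 × 198 = 198
  C-C: 2 × 357 = 714
  C-H: 8 × 427 = 3416
  C=C: 1 × 604 = 604
  Σ(broken) = 4932 kJ
Bonds formed (products):
  C-Br: 2 × 266 = 532
  C-C: 3 × 357 = 1071
  C-H: 8 × 427 = 3416
  Σ(formed) = 5019 kJ
ΔH = Σ(broken) − Σ(formed) = 4932 − 5019 = −87 kJ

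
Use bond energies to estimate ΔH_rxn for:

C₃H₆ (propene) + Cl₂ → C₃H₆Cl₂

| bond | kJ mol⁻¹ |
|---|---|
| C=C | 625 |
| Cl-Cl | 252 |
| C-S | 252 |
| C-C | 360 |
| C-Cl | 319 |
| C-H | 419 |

Bonds broken (reactants):
  C-C: 1 × 360 = 360
  C-H: 6 × 419 = 2514
  C=C: 1 × 625 = 625
  Cl-Cl: 1 × 252 = 252
  Σ(broken) = 3751 kJ
Bonds formed (products):
  C-C: 2 × 360 = 720
  C-Cl: 2 × 319 = 638
  C-H: 6 × 419 = 2514
  Σ(formed) = 3872 kJ
ΔH = Σ(broken) − Σ(formed) = 3751 − 3872 = −121 kJ

ΔH ≈ −121 kJ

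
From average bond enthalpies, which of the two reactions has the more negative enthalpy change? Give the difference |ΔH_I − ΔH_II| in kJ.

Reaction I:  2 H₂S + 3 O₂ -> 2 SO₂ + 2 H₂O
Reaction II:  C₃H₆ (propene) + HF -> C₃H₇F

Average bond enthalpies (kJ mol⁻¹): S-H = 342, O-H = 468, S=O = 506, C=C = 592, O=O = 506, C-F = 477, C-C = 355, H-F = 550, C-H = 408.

Reaction I:
  Bonds broken (reactants):
    O=O: 3 × 506 = 1518
    S-H: 4 × 342 = 1368
    Σ(broken) = 2886 kJ
  Bonds formed (products):
    O-H: 4 × 468 = 1872
    S=O: 4 × 506 = 2024
    Σ(formed) = 3896 kJ
  ΔH_I = 2886 − 3896 = −1010 kJ
Reaction II:
  Bonds broken (reactants):
    C-C: 1 × 355 = 355
    C-H: 6 × 408 = 2448
    C=C: 1 × 592 = 592
    H-F: 1 × 550 = 550
    Σ(broken) = 3945 kJ
  Bonds formed (products):
    C-C: 2 × 355 = 710
    C-F: 1 × 477 = 477
    C-H: 7 × 408 = 2856
    Σ(formed) = 4043 kJ
  ΔH_II = 3945 − 4043 = −98 kJ
ΔH_I − ΔH_II = −912 kJ, so reaction I has the more negative ΔH; |ΔH_I − ΔH_II| = 912 kJ.

Reaction I, by 912 kJ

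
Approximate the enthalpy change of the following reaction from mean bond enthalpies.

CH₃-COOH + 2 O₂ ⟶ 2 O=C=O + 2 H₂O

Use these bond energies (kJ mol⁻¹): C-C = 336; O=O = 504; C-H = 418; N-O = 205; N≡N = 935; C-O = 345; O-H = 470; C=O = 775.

ΔH ≈ −792 kJ

Bonds broken (reactants):
  C-C: 1 × 336 = 336
  C-H: 3 × 418 = 1254
  C-O: 1 × 345 = 345
  C=O: 1 × 775 = 775
  O-H: 1 × 470 = 470
  O=O: 2 × 504 = 1008
  Σ(broken) = 4188 kJ
Bonds formed (products):
  C=O: 4 × 775 = 3100
  O-H: 4 × 470 = 1880
  Σ(formed) = 4980 kJ
ΔH = Σ(broken) − Σ(formed) = 4188 − 4980 = −792 kJ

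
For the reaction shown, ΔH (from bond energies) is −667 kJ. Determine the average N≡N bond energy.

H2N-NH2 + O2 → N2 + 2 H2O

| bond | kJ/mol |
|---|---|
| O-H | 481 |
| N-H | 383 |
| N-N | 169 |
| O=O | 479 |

Let D be the N≡N bond energy.
Σ(broken) = 4×383 + 1×169 + 1×479 = 2180
Σ(formed) = 1×D + 4×481 = 1924 + D
ΔH = Σ(broken) − Σ(formed) = (2180) − (1924 + D) = +256 − D
Setting this equal to −667 kJ gives D = 923 kJ/mol.

D(N≡N) ≈ 923 kJ/mol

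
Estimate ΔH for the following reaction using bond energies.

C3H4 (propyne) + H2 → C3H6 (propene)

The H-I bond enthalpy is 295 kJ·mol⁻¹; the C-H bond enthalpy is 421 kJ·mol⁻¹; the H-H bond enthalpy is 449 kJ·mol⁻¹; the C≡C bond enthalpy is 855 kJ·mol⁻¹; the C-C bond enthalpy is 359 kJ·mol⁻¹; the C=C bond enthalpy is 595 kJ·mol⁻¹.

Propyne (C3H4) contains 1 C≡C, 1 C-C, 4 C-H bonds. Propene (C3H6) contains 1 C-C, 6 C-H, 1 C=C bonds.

Bonds broken (reactants):
  C≡C: 1 × 855 = 855
  C-C: 1 × 359 = 359
  C-H: 4 × 421 = 1684
  H-H: 1 × 449 = 449
  Σ(broken) = 3347 kJ
Bonds formed (products):
  C-C: 1 × 359 = 359
  C-H: 6 × 421 = 2526
  C=C: 1 × 595 = 595
  Σ(formed) = 3480 kJ
ΔH = Σ(broken) − Σ(formed) = 3347 − 3480 = −133 kJ

ΔH ≈ −133 kJ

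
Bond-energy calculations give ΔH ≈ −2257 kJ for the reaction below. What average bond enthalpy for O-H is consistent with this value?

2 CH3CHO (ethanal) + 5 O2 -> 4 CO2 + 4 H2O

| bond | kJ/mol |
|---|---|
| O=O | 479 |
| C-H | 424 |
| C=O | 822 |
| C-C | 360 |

D(O-H) ≈ 479 kJ/mol

Let D be the O-H bond energy.
Σ(broken) = 2×360 + 8×424 + 2×822 + 5×479 = 8151
Σ(formed) = 8×822 + 8×D = 6576 + 8D
ΔH = Σ(broken) − Σ(formed) = (8151) − (6576 + 8D) = +1575 − 8D
Setting this equal to −2257 kJ gives 8D = 3832, so D = 479 kJ/mol.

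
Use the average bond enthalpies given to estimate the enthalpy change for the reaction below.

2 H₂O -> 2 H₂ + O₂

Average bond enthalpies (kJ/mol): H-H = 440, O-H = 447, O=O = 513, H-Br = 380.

Bonds broken (reactants):
  O-H: 4 × 447 = 1788
  Σ(broken) = 1788 kJ
Bonds formed (products):
  H-H: 2 × 440 = 880
  O=O: 1 × 513 = 513
  Σ(formed) = 1393 kJ
ΔH = Σ(broken) − Σ(formed) = 1788 − 1393 = +395 kJ

ΔH ≈ +395 kJ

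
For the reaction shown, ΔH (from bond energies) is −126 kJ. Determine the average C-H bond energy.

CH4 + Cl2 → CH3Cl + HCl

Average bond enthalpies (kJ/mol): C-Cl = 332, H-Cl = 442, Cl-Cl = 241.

D(C-H) ≈ 407 kJ/mol

Let D be the C-H bond energy.
Σ(broken) = 4×D + 1×241 = 241 + 4D
Σ(formed) = 1×332 + 3×D + 1×442 = 774 + 3D
ΔH = Σ(broken) − Σ(formed) = (241 + 4D) − (774 + 3D) = −533 + D
Setting this equal to −126 kJ gives D = 407 kJ/mol.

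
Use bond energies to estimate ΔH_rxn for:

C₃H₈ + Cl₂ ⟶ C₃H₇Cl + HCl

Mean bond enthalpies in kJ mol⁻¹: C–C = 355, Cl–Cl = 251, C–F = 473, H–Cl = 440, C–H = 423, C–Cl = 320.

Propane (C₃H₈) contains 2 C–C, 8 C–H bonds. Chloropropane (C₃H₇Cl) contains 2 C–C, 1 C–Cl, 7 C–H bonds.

ΔH ≈ −86 kJ

Bonds broken (reactants):
  C–C: 2 × 355 = 710
  C–H: 8 × 423 = 3384
  Cl–Cl: 1 × 251 = 251
  Σ(broken) = 4345 kJ
Bonds formed (products):
  C–C: 2 × 355 = 710
  C–Cl: 1 × 320 = 320
  C–H: 7 × 423 = 2961
  H–Cl: 1 × 440 = 440
  Σ(formed) = 4431 kJ
ΔH = Σ(broken) − Σ(formed) = 4345 − 4431 = −86 kJ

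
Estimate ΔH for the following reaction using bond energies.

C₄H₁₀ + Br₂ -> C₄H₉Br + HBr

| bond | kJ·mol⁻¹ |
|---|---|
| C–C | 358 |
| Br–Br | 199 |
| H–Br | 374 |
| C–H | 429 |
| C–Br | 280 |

Bonds broken (reactants):
  Br–Br: 1 × 199 = 199
  C–C: 3 × 358 = 1074
  C–H: 10 × 429 = 4290
  Σ(broken) = 5563 kJ
Bonds formed (products):
  C–Br: 1 × 280 = 280
  C–C: 3 × 358 = 1074
  C–H: 9 × 429 = 3861
  H–Br: 1 × 374 = 374
  Σ(formed) = 5589 kJ
ΔH = Σ(broken) − Σ(formed) = 5563 − 5589 = −26 kJ

ΔH ≈ −26 kJ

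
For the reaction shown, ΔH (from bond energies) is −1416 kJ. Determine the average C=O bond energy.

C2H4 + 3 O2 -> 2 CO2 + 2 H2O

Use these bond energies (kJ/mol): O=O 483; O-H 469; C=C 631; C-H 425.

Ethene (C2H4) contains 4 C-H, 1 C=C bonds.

D(C=O) ≈ 830 kJ/mol

Let D be the C=O bond energy.
Σ(broken) = 4×425 + 1×631 + 3×483 = 3780
Σ(formed) = 4×D + 4×469 = 1876 + 4D
ΔH = Σ(broken) − Σ(formed) = (3780) − (1876 + 4D) = +1904 − 4D
Setting this equal to −1416 kJ gives 4D = 3320, so D = 830 kJ/mol.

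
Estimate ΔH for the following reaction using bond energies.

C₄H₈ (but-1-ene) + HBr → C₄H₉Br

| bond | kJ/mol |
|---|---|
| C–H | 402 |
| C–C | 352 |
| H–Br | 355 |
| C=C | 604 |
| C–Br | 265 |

Bonds broken (reactants):
  C–C: 2 × 352 = 704
  C–H: 8 × 402 = 3216
  C=C: 1 × 604 = 604
  H–Br: 1 × 355 = 355
  Σ(broken) = 4879 kJ
Bonds formed (products):
  C–Br: 1 × 265 = 265
  C–C: 3 × 352 = 1056
  C–H: 9 × 402 = 3618
  Σ(formed) = 4939 kJ
ΔH = Σ(broken) − Σ(formed) = 4879 − 4939 = −60 kJ

ΔH ≈ −60 kJ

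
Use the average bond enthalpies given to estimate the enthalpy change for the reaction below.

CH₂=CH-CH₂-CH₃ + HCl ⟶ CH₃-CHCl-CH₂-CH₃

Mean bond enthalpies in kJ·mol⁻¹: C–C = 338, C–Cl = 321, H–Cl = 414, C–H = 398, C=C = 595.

ΔH ≈ −48 kJ

Bonds broken (reactants):
  C–C: 2 × 338 = 676
  C–H: 8 × 398 = 3184
  C=C: 1 × 595 = 595
  H–Cl: 1 × 414 = 414
  Σ(broken) = 4869 kJ
Bonds formed (products):
  C–C: 3 × 338 = 1014
  C–Cl: 1 × 321 = 321
  C–H: 9 × 398 = 3582
  Σ(formed) = 4917 kJ
ΔH = Σ(broken) − Σ(formed) = 4869 − 4917 = −48 kJ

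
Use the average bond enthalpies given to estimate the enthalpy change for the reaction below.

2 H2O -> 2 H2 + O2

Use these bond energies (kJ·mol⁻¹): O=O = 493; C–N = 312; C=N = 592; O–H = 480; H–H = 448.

Bonds broken (reactants):
  O–H: 4 × 480 = 1920
  Σ(broken) = 1920 kJ
Bonds formed (products):
  H–H: 2 × 448 = 896
  O=O: 1 × 493 = 493
  Σ(formed) = 1389 kJ
ΔH = Σ(broken) − Σ(formed) = 1920 − 1389 = +531 kJ

ΔH ≈ +531 kJ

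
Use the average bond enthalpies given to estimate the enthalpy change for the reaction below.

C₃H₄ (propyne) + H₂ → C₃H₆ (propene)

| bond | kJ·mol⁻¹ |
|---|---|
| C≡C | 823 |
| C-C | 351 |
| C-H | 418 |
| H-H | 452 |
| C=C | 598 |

ΔH ≈ −159 kJ

Bonds broken (reactants):
  C≡C: 1 × 823 = 823
  C-C: 1 × 351 = 351
  C-H: 4 × 418 = 1672
  H-H: 1 × 452 = 452
  Σ(broken) = 3298 kJ
Bonds formed (products):
  C-C: 1 × 351 = 351
  C-H: 6 × 418 = 2508
  C=C: 1 × 598 = 598
  Σ(formed) = 3457 kJ
ΔH = Σ(broken) − Σ(formed) = 3298 − 3457 = −159 kJ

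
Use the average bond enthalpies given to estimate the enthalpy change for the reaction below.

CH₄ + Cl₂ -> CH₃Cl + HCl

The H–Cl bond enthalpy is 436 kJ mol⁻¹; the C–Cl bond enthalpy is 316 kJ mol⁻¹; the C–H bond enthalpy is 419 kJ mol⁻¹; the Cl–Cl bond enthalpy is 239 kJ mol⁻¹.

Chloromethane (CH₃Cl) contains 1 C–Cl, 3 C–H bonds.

Bonds broken (reactants):
  C–H: 4 × 419 = 1676
  Cl–Cl: 1 × 239 = 239
  Σ(broken) = 1915 kJ
Bonds formed (products):
  C–Cl: 1 × 316 = 316
  C–H: 3 × 419 = 1257
  H–Cl: 1 × 436 = 436
  Σ(formed) = 2009 kJ
ΔH = Σ(broken) − Σ(formed) = 1915 − 2009 = −94 kJ

ΔH ≈ −94 kJ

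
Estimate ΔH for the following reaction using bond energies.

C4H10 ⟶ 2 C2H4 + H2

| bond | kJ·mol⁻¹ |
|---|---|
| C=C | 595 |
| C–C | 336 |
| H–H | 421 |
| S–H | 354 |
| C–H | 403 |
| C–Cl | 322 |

ΔH ≈ +203 kJ

Bonds broken (reactants):
  C–C: 3 × 336 = 1008
  C–H: 10 × 403 = 4030
  Σ(broken) = 5038 kJ
Bonds formed (products):
  C–H: 8 × 403 = 3224
  C=C: 2 × 595 = 1190
  H–H: 1 × 421 = 421
  Σ(formed) = 4835 kJ
ΔH = Σ(broken) − Σ(formed) = 5038 − 4835 = +203 kJ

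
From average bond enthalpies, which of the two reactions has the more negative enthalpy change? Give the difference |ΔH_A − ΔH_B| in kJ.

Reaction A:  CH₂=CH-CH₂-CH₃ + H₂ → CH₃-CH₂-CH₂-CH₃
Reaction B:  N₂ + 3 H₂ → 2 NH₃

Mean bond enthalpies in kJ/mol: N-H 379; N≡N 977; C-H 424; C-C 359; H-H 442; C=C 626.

Reaction A:
  Bonds broken (reactants):
    C-C: 2 × 359 = 718
    C-H: 8 × 424 = 3392
    C=C: 1 × 626 = 626
    H-H: 1 × 442 = 442
    Σ(broken) = 5178 kJ
  Bonds formed (products):
    C-C: 3 × 359 = 1077
    C-H: 10 × 424 = 4240
    Σ(formed) = 5317 kJ
  ΔH_A = 5178 − 5317 = −139 kJ
Reaction B:
  Bonds broken (reactants):
    H-H: 3 × 442 = 1326
    N≡N: 1 × 977 = 977
    Σ(broken) = 2303 kJ
  Bonds formed (products):
    N-H: 6 × 379 = 2274
    Σ(formed) = 2274 kJ
  ΔH_B = 2303 − 2274 = +29 kJ
ΔH_A − ΔH_B = −168 kJ, so reaction A has the more negative ΔH; |ΔH_A − ΔH_B| = 168 kJ.

Reaction A, by 168 kJ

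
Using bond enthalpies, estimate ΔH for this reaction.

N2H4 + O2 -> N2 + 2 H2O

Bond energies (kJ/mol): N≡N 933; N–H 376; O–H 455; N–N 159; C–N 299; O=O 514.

Bonds broken (reactants):
  N–H: 4 × 376 = 1504
  N–N: 1 × 159 = 159
  O=O: 1 × 514 = 514
  Σ(broken) = 2177 kJ
Bonds formed (products):
  N≡N: 1 × 933 = 933
  O–H: 4 × 455 = 1820
  Σ(formed) = 2753 kJ
ΔH = Σ(broken) − Σ(formed) = 2177 − 2753 = −576 kJ

ΔH ≈ −576 kJ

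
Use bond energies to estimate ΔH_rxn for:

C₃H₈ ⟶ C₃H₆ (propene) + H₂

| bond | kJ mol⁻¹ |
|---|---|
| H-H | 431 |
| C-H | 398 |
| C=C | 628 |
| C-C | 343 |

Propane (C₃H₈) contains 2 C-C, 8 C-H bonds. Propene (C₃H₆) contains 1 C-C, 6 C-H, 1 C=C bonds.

Bonds broken (reactants):
  C-C: 2 × 343 = 686
  C-H: 8 × 398 = 3184
  Σ(broken) = 3870 kJ
Bonds formed (products):
  C-C: 1 × 343 = 343
  C-H: 6 × 398 = 2388
  C=C: 1 × 628 = 628
  H-H: 1 × 431 = 431
  Σ(formed) = 3790 kJ
ΔH = Σ(broken) − Σ(formed) = 3870 − 3790 = +80 kJ

ΔH ≈ +80 kJ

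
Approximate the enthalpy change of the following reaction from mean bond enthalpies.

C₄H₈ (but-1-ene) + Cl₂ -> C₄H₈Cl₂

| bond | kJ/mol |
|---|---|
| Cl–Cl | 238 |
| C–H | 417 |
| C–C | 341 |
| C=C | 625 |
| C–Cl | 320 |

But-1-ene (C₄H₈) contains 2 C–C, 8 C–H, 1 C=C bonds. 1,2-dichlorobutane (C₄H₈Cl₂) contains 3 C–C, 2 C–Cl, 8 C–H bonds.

ΔH ≈ −118 kJ

Bonds broken (reactants):
  C–C: 2 × 341 = 682
  C–H: 8 × 417 = 3336
  C=C: 1 × 625 = 625
  Cl–Cl: 1 × 238 = 238
  Σ(broken) = 4881 kJ
Bonds formed (products):
  C–C: 3 × 341 = 1023
  C–Cl: 2 × 320 = 640
  C–H: 8 × 417 = 3336
  Σ(formed) = 4999 kJ
ΔH = Σ(broken) − Σ(formed) = 4881 − 4999 = −118 kJ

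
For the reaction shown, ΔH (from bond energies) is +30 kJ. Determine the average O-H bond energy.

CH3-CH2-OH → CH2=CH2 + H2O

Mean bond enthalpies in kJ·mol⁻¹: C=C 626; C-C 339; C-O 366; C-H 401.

Let D be the O-H bond energy.
Σ(broken) = 1×339 + 5×401 + 1×366 + 1×D = 2710 + D
Σ(formed) = 4×401 + 1×626 + 2×D = 2230 + 2D
ΔH = Σ(broken) − Σ(formed) = (2710 + D) − (2230 + 2D) = +480 − D
Setting this equal to +30 kJ gives D = 450 kJ/mol.

D(O-H) ≈ 450 kJ/mol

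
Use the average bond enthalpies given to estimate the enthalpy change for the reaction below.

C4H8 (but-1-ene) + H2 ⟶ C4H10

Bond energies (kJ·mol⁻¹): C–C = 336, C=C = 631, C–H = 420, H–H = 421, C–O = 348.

ΔH ≈ −124 kJ

Bonds broken (reactants):
  C–C: 2 × 336 = 672
  C–H: 8 × 420 = 3360
  C=C: 1 × 631 = 631
  H–H: 1 × 421 = 421
  Σ(broken) = 5084 kJ
Bonds formed (products):
  C–C: 3 × 336 = 1008
  C–H: 10 × 420 = 4200
  Σ(formed) = 5208 kJ
ΔH = Σ(broken) − Σ(formed) = 5084 − 5208 = −124 kJ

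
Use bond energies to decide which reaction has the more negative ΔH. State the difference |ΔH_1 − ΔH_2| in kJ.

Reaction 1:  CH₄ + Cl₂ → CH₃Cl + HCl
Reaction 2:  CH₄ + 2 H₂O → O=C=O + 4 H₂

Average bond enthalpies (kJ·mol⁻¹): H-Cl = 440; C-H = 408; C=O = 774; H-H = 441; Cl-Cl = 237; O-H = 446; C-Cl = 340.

Reaction 1, by 239 kJ

Reaction 1:
  Bonds broken (reactants):
    C-H: 4 × 408 = 1632
    Cl-Cl: 1 × 237 = 237
    Σ(broken) = 1869 kJ
  Bonds formed (products):
    C-Cl: 1 × 340 = 340
    C-H: 3 × 408 = 1224
    H-Cl: 1 × 440 = 440
    Σ(formed) = 2004 kJ
  ΔH_1 = 1869 − 2004 = −135 kJ
Reaction 2:
  Bonds broken (reactants):
    C-H: 4 × 408 = 1632
    O-H: 4 × 446 = 1784
    Σ(broken) = 3416 kJ
  Bonds formed (products):
    C=O: 2 × 774 = 1548
    H-H: 4 × 441 = 1764
    Σ(formed) = 3312 kJ
  ΔH_2 = 3416 − 3312 = +104 kJ
ΔH_1 − ΔH_2 = −239 kJ, so reaction 1 has the more negative ΔH; |ΔH_1 − ΔH_2| = 239 kJ.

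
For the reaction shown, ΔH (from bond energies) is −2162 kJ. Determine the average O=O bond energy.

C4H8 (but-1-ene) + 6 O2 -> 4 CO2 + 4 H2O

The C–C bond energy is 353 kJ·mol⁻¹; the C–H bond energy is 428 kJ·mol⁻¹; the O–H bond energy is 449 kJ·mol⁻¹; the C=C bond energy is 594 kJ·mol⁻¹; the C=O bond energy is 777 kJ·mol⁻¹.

D(O=O) ≈ 487 kJ/mol

Let D be the O=O bond energy.
Σ(broken) = 2×353 + 8×428 + 1×594 + 6×D = 4724 + 6D
Σ(formed) = 8×777 + 8×449 = 9808
ΔH = Σ(broken) − Σ(formed) = (4724 + 6D) − (9808) = −5084 + 6D
Setting this equal to −2162 kJ gives 6D = 2922, so D = 487 kJ/mol.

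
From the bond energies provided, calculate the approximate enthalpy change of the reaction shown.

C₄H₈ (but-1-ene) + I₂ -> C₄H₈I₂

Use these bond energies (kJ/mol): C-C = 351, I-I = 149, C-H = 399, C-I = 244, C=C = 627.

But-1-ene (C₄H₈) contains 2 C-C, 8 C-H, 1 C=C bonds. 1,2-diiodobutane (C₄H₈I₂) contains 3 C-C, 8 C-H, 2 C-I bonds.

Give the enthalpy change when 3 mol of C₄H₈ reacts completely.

ΔH = −189 kJ

Bonds broken (reactants):
  C-C: 2 × 351 = 702
  C-H: 8 × 399 = 3192
  C=C: 1 × 627 = 627
  I-I: 1 × 149 = 149
  Σ(broken) = 4670 kJ
Bonds formed (products):
  C-C: 3 × 351 = 1053
  C-H: 8 × 399 = 3192
  C-I: 2 × 244 = 488
  Σ(formed) = 4733 kJ
ΔH = Σ(broken) − Σ(formed) = 4670 − 4733 = −63 kJ
For 3× the reaction as written: 3 × (−63) = −189 kJ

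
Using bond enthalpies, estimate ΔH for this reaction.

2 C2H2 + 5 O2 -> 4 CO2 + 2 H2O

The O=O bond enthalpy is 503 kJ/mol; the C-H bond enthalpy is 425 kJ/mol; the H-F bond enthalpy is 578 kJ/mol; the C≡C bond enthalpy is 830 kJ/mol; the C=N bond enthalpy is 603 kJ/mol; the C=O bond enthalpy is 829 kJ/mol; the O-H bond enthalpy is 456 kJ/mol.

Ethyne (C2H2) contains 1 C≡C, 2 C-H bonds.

Bonds broken (reactants):
  C≡C: 2 × 830 = 1660
  C-H: 4 × 425 = 1700
  O=O: 5 × 503 = 2515
  Σ(broken) = 5875 kJ
Bonds formed (products):
  C=O: 8 × 829 = 6632
  O-H: 4 × 456 = 1824
  Σ(formed) = 8456 kJ
ΔH = Σ(broken) − Σ(formed) = 5875 − 8456 = −2581 kJ

ΔH ≈ −2581 kJ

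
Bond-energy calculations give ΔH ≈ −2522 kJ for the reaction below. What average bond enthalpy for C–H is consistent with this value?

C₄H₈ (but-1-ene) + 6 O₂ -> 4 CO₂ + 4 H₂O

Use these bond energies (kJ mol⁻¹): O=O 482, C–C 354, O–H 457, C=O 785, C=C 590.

Let D be the C–H bond energy.
Σ(broken) = 2×354 + 8×D + 1×590 + 6×482 = 4190 + 8D
Σ(formed) = 8×785 + 8×457 = 9936
ΔH = Σ(broken) − Σ(formed) = (4190 + 8D) − (9936) = −5746 + 8D
Setting this equal to −2522 kJ gives 8D = 3224, so D = 403 kJ/mol.

D(C–H) ≈ 403 kJ/mol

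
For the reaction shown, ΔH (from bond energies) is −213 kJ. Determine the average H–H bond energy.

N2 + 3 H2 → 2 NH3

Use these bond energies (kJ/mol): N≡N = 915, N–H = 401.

Let D be the H–H bond energy.
Σ(broken) = 3×D + 1×915 = 915 + 3D
Σ(formed) = 6×401 = 2406
ΔH = Σ(broken) − Σ(formed) = (915 + 3D) − (2406) = −1491 + 3D
Setting this equal to −213 kJ gives 3D = 1278, so D = 426 kJ/mol.

D(H–H) ≈ 426 kJ/mol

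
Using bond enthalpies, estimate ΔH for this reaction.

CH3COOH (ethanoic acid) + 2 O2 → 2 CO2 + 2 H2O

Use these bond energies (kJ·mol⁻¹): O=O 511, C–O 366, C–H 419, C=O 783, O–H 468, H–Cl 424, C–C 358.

ΔH ≈ −750 kJ

Bonds broken (reactants):
  C–C: 1 × 358 = 358
  C–H: 3 × 419 = 1257
  C–O: 1 × 366 = 366
  C=O: 1 × 783 = 783
  O–H: 1 × 468 = 468
  O=O: 2 × 511 = 1022
  Σ(broken) = 4254 kJ
Bonds formed (products):
  C=O: 4 × 783 = 3132
  O–H: 4 × 468 = 1872
  Σ(formed) = 5004 kJ
ΔH = Σ(broken) − Σ(formed) = 4254 − 5004 = −750 kJ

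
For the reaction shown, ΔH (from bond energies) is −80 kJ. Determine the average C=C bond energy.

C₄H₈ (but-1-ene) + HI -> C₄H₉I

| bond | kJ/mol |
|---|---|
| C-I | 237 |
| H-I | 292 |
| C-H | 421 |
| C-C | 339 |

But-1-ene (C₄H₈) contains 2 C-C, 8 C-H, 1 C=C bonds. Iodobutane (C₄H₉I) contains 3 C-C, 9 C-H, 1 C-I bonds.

Let D be the C=C bond energy.
Σ(broken) = 2×339 + 8×421 + 1×D + 1×292 = 4338 + D
Σ(formed) = 3×339 + 9×421 + 1×237 = 5043
ΔH = Σ(broken) − Σ(formed) = (4338 + D) − (5043) = −705 + D
Setting this equal to −80 kJ gives D = 625 kJ/mol.

D(C=C) ≈ 625 kJ/mol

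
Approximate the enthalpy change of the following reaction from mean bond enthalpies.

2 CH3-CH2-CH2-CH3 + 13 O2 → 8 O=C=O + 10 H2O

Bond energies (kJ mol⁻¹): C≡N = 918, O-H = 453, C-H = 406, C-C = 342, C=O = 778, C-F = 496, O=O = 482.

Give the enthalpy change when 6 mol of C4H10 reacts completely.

Bonds broken (reactants):
  C-C: 6 × 342 = 2052
  C-H: 20 × 406 = 8120
  O=O: 13 × 482 = 6266
  Σ(broken) = 16438 kJ
Bonds formed (products):
  C=O: 16 × 778 = 12448
  O-H: 20 × 453 = 9060
  Σ(formed) = 21508 kJ
ΔH = Σ(broken) − Σ(formed) = 16438 − 21508 = −5070 kJ
For 3× the reaction as written: 3 × (−5070) = −15210 kJ

ΔH = −15210 kJ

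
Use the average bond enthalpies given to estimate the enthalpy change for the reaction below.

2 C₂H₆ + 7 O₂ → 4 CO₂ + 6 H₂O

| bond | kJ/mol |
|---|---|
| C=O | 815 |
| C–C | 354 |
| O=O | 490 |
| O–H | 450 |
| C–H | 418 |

ΔH ≈ −2766 kJ

Bonds broken (reactants):
  C–C: 2 × 354 = 708
  C–H: 12 × 418 = 5016
  O=O: 7 × 490 = 3430
  Σ(broken) = 9154 kJ
Bonds formed (products):
  C=O: 8 × 815 = 6520
  O–H: 12 × 450 = 5400
  Σ(formed) = 11920 kJ
ΔH = Σ(broken) − Σ(formed) = 9154 − 11920 = −2766 kJ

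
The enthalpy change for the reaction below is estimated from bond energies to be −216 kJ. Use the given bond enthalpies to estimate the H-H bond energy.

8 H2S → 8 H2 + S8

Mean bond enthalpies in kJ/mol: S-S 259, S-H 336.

D(H-H) ≈ 440 kJ/mol

Let D be the H-H bond energy.
Σ(broken) = 16×336 = 5376
Σ(formed) = 8×D + 8×259 = 2072 + 8D
ΔH = Σ(broken) − Σ(formed) = (5376) − (2072 + 8D) = +3304 − 8D
Setting this equal to −216 kJ gives 8D = 3520, so D = 440 kJ/mol.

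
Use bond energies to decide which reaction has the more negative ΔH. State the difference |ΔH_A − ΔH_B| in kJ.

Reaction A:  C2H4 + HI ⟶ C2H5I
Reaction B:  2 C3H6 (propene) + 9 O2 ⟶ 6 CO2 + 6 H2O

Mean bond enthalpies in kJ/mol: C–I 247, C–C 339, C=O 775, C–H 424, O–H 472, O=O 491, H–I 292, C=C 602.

Reaction B, by 3459 kJ

Reaction A:
  Bonds broken (reactants):
    C–H: 4 × 424 = 1696
    C=C: 1 × 602 = 602
    H–I: 1 × 292 = 292
    Σ(broken) = 2590 kJ
  Bonds formed (products):
    C–C: 1 × 339 = 339
    C–H: 5 × 424 = 2120
    C–I: 1 × 247 = 247
    Σ(formed) = 2706 kJ
  ΔH_A = 2590 − 2706 = −116 kJ
Reaction B:
  Bonds broken (reactants):
    C–C: 2 × 339 = 678
    C–H: 12 × 424 = 5088
    C=C: 2 × 602 = 1204
    O=O: 9 × 491 = 4419
    Σ(broken) = 11389 kJ
  Bonds formed (products):
    C=O: 12 × 775 = 9300
    O–H: 12 × 472 = 5664
    Σ(formed) = 14964 kJ
  ΔH_B = 11389 − 14964 = −3575 kJ
ΔH_A − ΔH_B = +3459 kJ, so reaction B has the more negative ΔH; |ΔH_A − ΔH_B| = 3459 kJ.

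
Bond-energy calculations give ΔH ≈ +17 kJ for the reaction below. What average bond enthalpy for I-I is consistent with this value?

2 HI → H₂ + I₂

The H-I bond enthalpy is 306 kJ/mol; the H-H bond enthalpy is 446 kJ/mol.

Let D be the I-I bond energy.
Σ(broken) = 2×306 = 612
Σ(formed) = 1×446 + 1×D = 446 + D
ΔH = Σ(broken) − Σ(formed) = (612) − (446 + D) = +166 − D
Setting this equal to +17 kJ gives D = 149 kJ/mol.

D(I-I) ≈ 149 kJ/mol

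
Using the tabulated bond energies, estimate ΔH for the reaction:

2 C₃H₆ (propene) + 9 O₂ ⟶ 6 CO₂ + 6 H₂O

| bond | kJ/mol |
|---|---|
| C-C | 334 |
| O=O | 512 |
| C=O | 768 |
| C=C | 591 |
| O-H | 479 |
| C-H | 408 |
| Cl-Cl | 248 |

ΔH ≈ −3610 kJ

Bonds broken (reactants):
  C-C: 2 × 334 = 668
  C-H: 12 × 408 = 4896
  C=C: 2 × 591 = 1182
  O=O: 9 × 512 = 4608
  Σ(broken) = 11354 kJ
Bonds formed (products):
  C=O: 12 × 768 = 9216
  O-H: 12 × 479 = 5748
  Σ(formed) = 14964 kJ
ΔH = Σ(broken) − Σ(formed) = 11354 − 14964 = −3610 kJ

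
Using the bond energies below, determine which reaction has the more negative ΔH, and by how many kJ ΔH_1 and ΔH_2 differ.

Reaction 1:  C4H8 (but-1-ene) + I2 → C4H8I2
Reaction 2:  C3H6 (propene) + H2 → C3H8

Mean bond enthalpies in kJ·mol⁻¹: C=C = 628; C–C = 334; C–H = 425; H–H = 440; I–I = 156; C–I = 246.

Reaction 2, by 74 kJ

Reaction 1:
  Bonds broken (reactants):
    C–C: 2 × 334 = 668
    C–H: 8 × 425 = 3400
    C=C: 1 × 628 = 628
    I–I: 1 × 156 = 156
    Σ(broken) = 4852 kJ
  Bonds formed (products):
    C–C: 3 × 334 = 1002
    C–H: 8 × 425 = 3400
    C–I: 2 × 246 = 492
    Σ(formed) = 4894 kJ
  ΔH_1 = 4852 − 4894 = −42 kJ
Reaction 2:
  Bonds broken (reactants):
    C–C: 1 × 334 = 334
    C–H: 6 × 425 = 2550
    C=C: 1 × 628 = 628
    H–H: 1 × 440 = 440
    Σ(broken) = 3952 kJ
  Bonds formed (products):
    C–C: 2 × 334 = 668
    C–H: 8 × 425 = 3400
    Σ(formed) = 4068 kJ
  ΔH_2 = 3952 − 4068 = −116 kJ
ΔH_1 − ΔH_2 = +74 kJ, so reaction 2 has the more negative ΔH; |ΔH_1 − ΔH_2| = 74 kJ.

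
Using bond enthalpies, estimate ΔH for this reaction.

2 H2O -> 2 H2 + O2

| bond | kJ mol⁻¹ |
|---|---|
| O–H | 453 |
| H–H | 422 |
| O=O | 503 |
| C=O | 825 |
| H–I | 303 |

Bonds broken (reactants):
  O–H: 4 × 453 = 1812
  Σ(broken) = 1812 kJ
Bonds formed (products):
  H–H: 2 × 422 = 844
  O=O: 1 × 503 = 503
  Σ(formed) = 1347 kJ
ΔH = Σ(broken) − Σ(formed) = 1812 − 1347 = +465 kJ

ΔH ≈ +465 kJ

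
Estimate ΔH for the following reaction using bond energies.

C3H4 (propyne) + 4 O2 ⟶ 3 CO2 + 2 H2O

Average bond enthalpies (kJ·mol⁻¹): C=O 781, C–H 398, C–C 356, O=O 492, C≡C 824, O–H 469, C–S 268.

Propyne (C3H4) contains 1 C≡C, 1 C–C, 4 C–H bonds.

ΔH ≈ −1822 kJ

Bonds broken (reactants):
  C≡C: 1 × 824 = 824
  C–C: 1 × 356 = 356
  C–H: 4 × 398 = 1592
  O=O: 4 × 492 = 1968
  Σ(broken) = 4740 kJ
Bonds formed (products):
  C=O: 6 × 781 = 4686
  O–H: 4 × 469 = 1876
  Σ(formed) = 6562 kJ
ΔH = Σ(broken) − Σ(formed) = 4740 − 6562 = −1822 kJ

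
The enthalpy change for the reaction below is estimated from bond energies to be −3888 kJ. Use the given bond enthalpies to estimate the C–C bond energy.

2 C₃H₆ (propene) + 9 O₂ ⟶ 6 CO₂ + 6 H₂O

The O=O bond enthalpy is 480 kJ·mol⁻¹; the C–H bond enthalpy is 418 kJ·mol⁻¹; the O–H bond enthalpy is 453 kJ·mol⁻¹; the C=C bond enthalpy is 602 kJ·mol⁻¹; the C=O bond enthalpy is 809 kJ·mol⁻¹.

D(C–C) ≈ 358 kJ/mol

Let D be the C–C bond energy.
Σ(broken) = 2×D + 12×418 + 2×602 + 9×480 = 10540 + 2D
Σ(formed) = 12×809 + 12×453 = 15144
ΔH = Σ(broken) − Σ(formed) = (10540 + 2D) − (15144) = −4604 + 2D
Setting this equal to −3888 kJ gives 2D = 716, so D = 358 kJ/mol.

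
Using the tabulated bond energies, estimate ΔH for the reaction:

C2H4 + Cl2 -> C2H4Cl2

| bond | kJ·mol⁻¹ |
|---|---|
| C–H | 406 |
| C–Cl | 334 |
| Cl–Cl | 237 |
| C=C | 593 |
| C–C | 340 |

Bonds broken (reactants):
  C–H: 4 × 406 = 1624
  C=C: 1 × 593 = 593
  Cl–Cl: 1 × 237 = 237
  Σ(broken) = 2454 kJ
Bonds formed (products):
  C–C: 1 × 340 = 340
  C–Cl: 2 × 334 = 668
  C–H: 4 × 406 = 1624
  Σ(formed) = 2632 kJ
ΔH = Σ(broken) − Σ(formed) = 2454 − 2632 = −178 kJ

ΔH ≈ −178 kJ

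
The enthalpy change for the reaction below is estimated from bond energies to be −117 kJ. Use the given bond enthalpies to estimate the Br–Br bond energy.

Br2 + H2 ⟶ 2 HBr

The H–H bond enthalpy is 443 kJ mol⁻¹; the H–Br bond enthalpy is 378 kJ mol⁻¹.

D(Br–Br) ≈ 196 kJ/mol

Let D be the Br–Br bond energy.
Σ(broken) = 1×D + 1×443 = 443 + D
Σ(formed) = 2×378 = 756
ΔH = Σ(broken) − Σ(formed) = (443 + D) − (756) = −313 + D
Setting this equal to −117 kJ gives D = 196 kJ/mol.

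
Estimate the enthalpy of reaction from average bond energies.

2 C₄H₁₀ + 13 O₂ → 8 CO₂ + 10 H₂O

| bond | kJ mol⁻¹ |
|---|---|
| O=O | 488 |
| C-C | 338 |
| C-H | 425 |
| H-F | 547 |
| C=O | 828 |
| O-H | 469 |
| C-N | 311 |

Bonds broken (reactants):
  C-C: 6 × 338 = 2028
  C-H: 20 × 425 = 8500
  O=O: 13 × 488 = 6344
  Σ(broken) = 16872 kJ
Bonds formed (products):
  C=O: 16 × 828 = 13248
  O-H: 20 × 469 = 9380
  Σ(formed) = 22628 kJ
ΔH = Σ(broken) − Σ(formed) = 16872 − 22628 = −5756 kJ

ΔH ≈ −5756 kJ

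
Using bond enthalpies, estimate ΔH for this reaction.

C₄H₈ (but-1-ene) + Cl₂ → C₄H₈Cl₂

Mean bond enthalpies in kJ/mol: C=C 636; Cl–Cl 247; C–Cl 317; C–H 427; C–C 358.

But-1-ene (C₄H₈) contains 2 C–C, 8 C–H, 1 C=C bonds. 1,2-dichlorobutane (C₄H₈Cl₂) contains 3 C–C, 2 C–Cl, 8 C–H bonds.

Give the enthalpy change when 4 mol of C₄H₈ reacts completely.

Bonds broken (reactants):
  C–C: 2 × 358 = 716
  C–H: 8 × 427 = 3416
  C=C: 1 × 636 = 636
  Cl–Cl: 1 × 247 = 247
  Σ(broken) = 5015 kJ
Bonds formed (products):
  C–C: 3 × 358 = 1074
  C–Cl: 2 × 317 = 634
  C–H: 8 × 427 = 3416
  Σ(formed) = 5124 kJ
ΔH = Σ(broken) − Σ(formed) = 5015 − 5124 = −109 kJ
For 4× the reaction as written: 4 × (−109) = −436 kJ

ΔH = −436 kJ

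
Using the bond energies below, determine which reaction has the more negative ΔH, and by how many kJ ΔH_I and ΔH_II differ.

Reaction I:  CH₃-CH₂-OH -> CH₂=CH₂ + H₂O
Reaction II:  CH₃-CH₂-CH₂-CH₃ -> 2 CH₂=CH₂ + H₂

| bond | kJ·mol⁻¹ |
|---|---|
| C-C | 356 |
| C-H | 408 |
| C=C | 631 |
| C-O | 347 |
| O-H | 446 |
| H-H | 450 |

Reaction I, by 138 kJ

Reaction I:
  Bonds broken (reactants):
    C-C: 1 × 356 = 356
    C-H: 5 × 408 = 2040
    C-O: 1 × 347 = 347
    O-H: 1 × 446 = 446
    Σ(broken) = 3189 kJ
  Bonds formed (products):
    C-H: 4 × 408 = 1632
    C=C: 1 × 631 = 631
    O-H: 2 × 446 = 892
    Σ(formed) = 3155 kJ
  ΔH_I = 3189 − 3155 = +34 kJ
Reaction II:
  Bonds broken (reactants):
    C-C: 3 × 356 = 1068
    C-H: 10 × 408 = 4080
    Σ(broken) = 5148 kJ
  Bonds formed (products):
    C-H: 8 × 408 = 3264
    C=C: 2 × 631 = 1262
    H-H: 1 × 450 = 450
    Σ(formed) = 4976 kJ
  ΔH_II = 5148 − 4976 = +172 kJ
ΔH_I − ΔH_II = −138 kJ, so reaction I has the more negative ΔH; |ΔH_I − ΔH_II| = 138 kJ.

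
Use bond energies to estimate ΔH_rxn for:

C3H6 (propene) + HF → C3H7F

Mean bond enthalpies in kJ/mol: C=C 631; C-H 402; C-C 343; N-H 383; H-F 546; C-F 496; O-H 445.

ΔH ≈ −64 kJ

Bonds broken (reactants):
  C-C: 1 × 343 = 343
  C-H: 6 × 402 = 2412
  C=C: 1 × 631 = 631
  H-F: 1 × 546 = 546
  Σ(broken) = 3932 kJ
Bonds formed (products):
  C-C: 2 × 343 = 686
  C-F: 1 × 496 = 496
  C-H: 7 × 402 = 2814
  Σ(formed) = 3996 kJ
ΔH = Σ(broken) − Σ(formed) = 3932 − 3996 = −64 kJ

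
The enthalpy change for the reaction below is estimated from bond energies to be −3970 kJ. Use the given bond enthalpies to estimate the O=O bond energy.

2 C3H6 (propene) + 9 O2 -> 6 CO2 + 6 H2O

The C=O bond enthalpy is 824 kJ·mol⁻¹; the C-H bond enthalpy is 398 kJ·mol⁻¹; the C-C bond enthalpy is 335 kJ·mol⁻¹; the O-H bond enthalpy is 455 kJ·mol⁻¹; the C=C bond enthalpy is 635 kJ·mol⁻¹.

D(O=O) ≈ 518 kJ/mol

Let D be the O=O bond energy.
Σ(broken) = 2×335 + 12×398 + 2×635 + 9×D = 6716 + 9D
Σ(formed) = 12×824 + 12×455 = 15348
ΔH = Σ(broken) − Σ(formed) = (6716 + 9D) − (15348) = −8632 + 9D
Setting this equal to −3970 kJ gives 9D = 4662, so D = 518 kJ/mol.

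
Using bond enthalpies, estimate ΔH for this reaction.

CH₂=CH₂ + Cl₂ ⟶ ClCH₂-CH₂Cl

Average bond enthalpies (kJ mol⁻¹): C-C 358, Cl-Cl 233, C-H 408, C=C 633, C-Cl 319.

Bonds broken (reactants):
  C-H: 4 × 408 = 1632
  C=C: 1 × 633 = 633
  Cl-Cl: 1 × 233 = 233
  Σ(broken) = 2498 kJ
Bonds formed (products):
  C-C: 1 × 358 = 358
  C-Cl: 2 × 319 = 638
  C-H: 4 × 408 = 1632
  Σ(formed) = 2628 kJ
ΔH = Σ(broken) − Σ(formed) = 2498 − 2628 = −130 kJ

ΔH ≈ −130 kJ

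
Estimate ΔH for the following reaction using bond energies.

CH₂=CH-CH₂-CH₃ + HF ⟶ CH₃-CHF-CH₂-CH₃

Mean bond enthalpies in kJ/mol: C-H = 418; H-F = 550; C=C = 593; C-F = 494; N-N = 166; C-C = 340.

ΔH ≈ −109 kJ

Bonds broken (reactants):
  C-C: 2 × 340 = 680
  C-H: 8 × 418 = 3344
  C=C: 1 × 593 = 593
  H-F: 1 × 550 = 550
  Σ(broken) = 5167 kJ
Bonds formed (products):
  C-C: 3 × 340 = 1020
  C-F: 1 × 494 = 494
  C-H: 9 × 418 = 3762
  Σ(formed) = 5276 kJ
ΔH = Σ(broken) − Σ(formed) = 5167 − 5276 = −109 kJ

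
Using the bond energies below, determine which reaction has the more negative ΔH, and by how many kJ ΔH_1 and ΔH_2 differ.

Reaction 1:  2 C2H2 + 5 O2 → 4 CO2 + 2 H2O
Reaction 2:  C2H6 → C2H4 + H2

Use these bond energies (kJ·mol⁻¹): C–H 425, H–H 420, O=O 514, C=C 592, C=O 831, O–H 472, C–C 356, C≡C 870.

Reaction 1:
  Bonds broken (reactants):
    C≡C: 2 × 870 = 1740
    C–H: 4 × 425 = 1700
    O=O: 5 × 514 = 2570
    Σ(broken) = 6010 kJ
  Bonds formed (products):
    C=O: 8 × 831 = 6648
    O–H: 4 × 472 = 1888
    Σ(formed) = 8536 kJ
  ΔH_1 = 6010 − 8536 = −2526 kJ
Reaction 2:
  Bonds broken (reactants):
    C–C: 1 × 356 = 356
    C–H: 6 × 425 = 2550
    Σ(broken) = 2906 kJ
  Bonds formed (products):
    C–H: 4 × 425 = 1700
    C=C: 1 × 592 = 592
    H–H: 1 × 420 = 420
    Σ(formed) = 2712 kJ
  ΔH_2 = 2906 − 2712 = +194 kJ
ΔH_1 − ΔH_2 = −2720 kJ, so reaction 1 has the more negative ΔH; |ΔH_1 − ΔH_2| = 2720 kJ.

Reaction 1, by 2720 kJ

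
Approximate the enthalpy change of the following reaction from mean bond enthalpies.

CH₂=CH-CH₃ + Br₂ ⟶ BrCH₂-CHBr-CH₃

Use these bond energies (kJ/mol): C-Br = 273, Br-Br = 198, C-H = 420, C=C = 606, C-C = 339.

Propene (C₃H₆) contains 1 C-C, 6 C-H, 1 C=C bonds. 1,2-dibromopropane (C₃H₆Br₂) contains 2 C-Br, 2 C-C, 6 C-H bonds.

ΔH ≈ −81 kJ

Bonds broken (reactants):
  Br-Br: 1 × 198 = 198
  C-C: 1 × 339 = 339
  C-H: 6 × 420 = 2520
  C=C: 1 × 606 = 606
  Σ(broken) = 3663 kJ
Bonds formed (products):
  C-Br: 2 × 273 = 546
  C-C: 2 × 339 = 678
  C-H: 6 × 420 = 2520
  Σ(formed) = 3744 kJ
ΔH = Σ(broken) − Σ(formed) = 3663 − 3744 = −81 kJ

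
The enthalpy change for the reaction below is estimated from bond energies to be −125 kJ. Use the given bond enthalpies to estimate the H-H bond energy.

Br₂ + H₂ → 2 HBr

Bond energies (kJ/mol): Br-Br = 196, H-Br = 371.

Let D be the H-H bond energy.
Σ(broken) = 1×196 + 1×D = 196 + D
Σ(formed) = 2×371 = 742
ΔH = Σ(broken) − Σ(formed) = (196 + D) − (742) = −546 + D
Setting this equal to −125 kJ gives D = 421 kJ/mol.

D(H-H) ≈ 421 kJ/mol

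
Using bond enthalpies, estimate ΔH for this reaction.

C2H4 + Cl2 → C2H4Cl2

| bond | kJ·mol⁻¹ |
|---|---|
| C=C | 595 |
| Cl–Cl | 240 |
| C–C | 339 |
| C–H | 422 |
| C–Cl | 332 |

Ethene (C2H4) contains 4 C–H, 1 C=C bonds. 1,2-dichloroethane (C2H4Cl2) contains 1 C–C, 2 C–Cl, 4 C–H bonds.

Bonds broken (reactants):
  C–H: 4 × 422 = 1688
  C=C: 1 × 595 = 595
  Cl–Cl: 1 × 240 = 240
  Σ(broken) = 2523 kJ
Bonds formed (products):
  C–C: 1 × 339 = 339
  C–Cl: 2 × 332 = 664
  C–H: 4 × 422 = 1688
  Σ(formed) = 2691 kJ
ΔH = Σ(broken) − Σ(formed) = 2523 − 2691 = −168 kJ

ΔH ≈ −168 kJ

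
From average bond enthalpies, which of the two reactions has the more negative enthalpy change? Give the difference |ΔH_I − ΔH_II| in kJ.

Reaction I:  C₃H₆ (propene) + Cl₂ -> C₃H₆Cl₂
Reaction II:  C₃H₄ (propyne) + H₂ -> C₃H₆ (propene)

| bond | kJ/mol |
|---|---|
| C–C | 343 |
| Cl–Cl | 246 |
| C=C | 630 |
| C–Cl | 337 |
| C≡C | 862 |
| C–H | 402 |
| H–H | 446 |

Reaction I:
  Bonds broken (reactants):
    C–C: 1 × 343 = 343
    C–H: 6 × 402 = 2412
    C=C: 1 × 630 = 630
    Cl–Cl: 1 × 246 = 246
    Σ(broken) = 3631 kJ
  Bonds formed (products):
    C–C: 2 × 343 = 686
    C–Cl: 2 × 337 = 674
    C–H: 6 × 402 = 2412
    Σ(formed) = 3772 kJ
  ΔH_I = 3631 − 3772 = −141 kJ
Reaction II:
  Bonds broken (reactants):
    C≡C: 1 × 862 = 862
    C–C: 1 × 343 = 343
    C–H: 4 × 402 = 1608
    H–H: 1 × 446 = 446
    Σ(broken) = 3259 kJ
  Bonds formed (products):
    C–C: 1 × 343 = 343
    C–H: 6 × 402 = 2412
    C=C: 1 × 630 = 630
    Σ(formed) = 3385 kJ
  ΔH_II = 3259 − 3385 = −126 kJ
ΔH_I − ΔH_II = −15 kJ, so reaction I has the more negative ΔH; |ΔH_I − ΔH_II| = 15 kJ.

Reaction I, by 15 kJ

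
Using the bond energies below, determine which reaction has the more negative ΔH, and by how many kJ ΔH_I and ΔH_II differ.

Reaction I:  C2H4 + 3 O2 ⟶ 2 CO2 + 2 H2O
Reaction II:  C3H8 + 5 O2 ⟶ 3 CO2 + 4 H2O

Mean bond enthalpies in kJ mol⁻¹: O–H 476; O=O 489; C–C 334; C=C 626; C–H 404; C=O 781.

Reaction I:
  Bonds broken (reactants):
    C–H: 4 × 404 = 1616
    C=C: 1 × 626 = 626
    O=O: 3 × 489 = 1467
    Σ(broken) = 3709 kJ
  Bonds formed (products):
    C=O: 4 × 781 = 3124
    O–H: 4 × 476 = 1904
    Σ(formed) = 5028 kJ
  ΔH_I = 3709 − 5028 = −1319 kJ
Reaction II:
  Bonds broken (reactants):
    C–C: 2 × 334 = 668
    C–H: 8 × 404 = 3232
    O=O: 5 × 489 = 2445
    Σ(broken) = 6345 kJ
  Bonds formed (products):
    C=O: 6 × 781 = 4686
    O–H: 8 × 476 = 3808
    Σ(formed) = 8494 kJ
  ΔH_II = 6345 − 8494 = −2149 kJ
ΔH_I − ΔH_II = +830 kJ, so reaction II has the more negative ΔH; |ΔH_I − ΔH_II| = 830 kJ.

Reaction II, by 830 kJ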